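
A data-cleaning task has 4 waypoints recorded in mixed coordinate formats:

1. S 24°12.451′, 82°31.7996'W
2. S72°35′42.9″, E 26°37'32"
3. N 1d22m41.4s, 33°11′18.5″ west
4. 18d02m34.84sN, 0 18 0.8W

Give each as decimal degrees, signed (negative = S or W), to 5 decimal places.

Point 1:
  Lat: 12.451′ = 0.207517°; total 24.207517
  S ⇒ negate
  Longitude: 82 + 31.7996/60 = 82.529993
  W ⇒ negate
Point 2:
  φ: 72 + 35/60 + 42.9/3600 = 72.595250
  hemisphere S, so the sign is −
  Lon: 26° + 37/60 + 32/3600 = 26 + 0.616667 + 0.008889 = 26.625556
  E → positive
Point 3:
  Lat: 1 + 22/60 + 41.4/3600 = 1.378167
  N → positive
  λ: 11′ + 18.5″ = 11.30833′; 33 + 11.30833/60 = 33.188472
  W → negative
Point 4:
  φ: 18 + 2/60 + 34.84/3600 = 18.043011
  N ⇒ keep positive
  Longitude: 18′ + 0.8″ = 18.01333′; 0 + 18.01333/60 = 0.300222
  hemisphere W, so the sign is −

1. -24.20752, -82.52999
2. -72.59525, 26.62556
3. 1.37817, -33.18847
4. 18.04301, -0.30022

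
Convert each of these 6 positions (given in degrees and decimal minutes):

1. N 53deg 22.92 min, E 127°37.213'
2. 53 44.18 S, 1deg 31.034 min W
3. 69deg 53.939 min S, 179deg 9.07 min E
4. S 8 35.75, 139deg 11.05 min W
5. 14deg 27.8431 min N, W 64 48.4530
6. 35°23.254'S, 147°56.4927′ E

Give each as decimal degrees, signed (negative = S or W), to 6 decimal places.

Point 1:
  φ: 53 + 22.92/60 = 53.3820000
  N ⇒ keep positive
  λ: 37.213′ = 0.620217°; total 127.6202167
  E → positive
Point 2:
  φ: 53 + 44.18/60 = 53.7363333
  hemisphere S, so the sign is −
  λ: 1 + 31.034/60 = 1.5172333
  hemisphere W, so the sign is −
Point 3:
  Lat: 53.939′ = 0.898983°; total 69.8989833
  hemisphere S, so the sign is −
  λ: 179 + 9.07/60 = 179.1511667
  E → positive
Point 4:
  Latitude: 8 + 35.75/60 = 8.5958333
  hemisphere S, so the sign is −
  λ: 11.05′ = 0.184167°; total 139.1841667
  W ⇒ negate
Point 5:
  Lat: 14 + 27.8431/60 = 14.4640517
  N ⇒ keep positive
  λ: 48.453′ = 0.807550°; total 64.8075500
  W → negative
Point 6:
  Latitude: 35 + 23.254/60 = 35.3875667
  S → negative
  Longitude: 56.4927′ = 0.941545°; total 147.9415450
  E → positive

1. 53.382000, 127.620217
2. -53.736333, -1.517233
3. -69.898983, 179.151167
4. -8.595833, -139.184167
5. 14.464052, -64.807550
6. -35.387567, 147.941545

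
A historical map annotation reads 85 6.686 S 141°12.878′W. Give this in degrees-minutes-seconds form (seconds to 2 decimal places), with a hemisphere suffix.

Latitude: 6.68600′ → 6′ and 0.68600 × 60 = 41.1600″
Lon: fractional minutes 0.87800 × 60 = 52.6800″

85°06′41.16″ S, 141°12′52.68″ W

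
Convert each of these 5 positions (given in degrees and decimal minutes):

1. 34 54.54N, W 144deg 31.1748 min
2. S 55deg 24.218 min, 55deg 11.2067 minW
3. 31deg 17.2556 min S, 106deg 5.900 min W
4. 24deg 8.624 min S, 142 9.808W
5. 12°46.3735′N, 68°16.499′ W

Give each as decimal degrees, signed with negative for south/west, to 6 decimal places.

1. 34.909000, -144.519580
2. -55.403633, -55.186778
3. -31.287593, -106.098333
4. -24.143733, -142.163467
5. 12.772892, -68.274983

Point 1:
  φ: 54.54′ = 0.909000°; total 34.9090000
  N → positive
  Lon: 144 + 31.1748/60 = 144.5195800
  W → negative
Point 2:
  Lat: 24.218′ = 0.403633°; total 55.4036333
  hemisphere S, so the sign is −
  Longitude: 55 + 11.2067/60 = 55.1867783
  W → negative
Point 3:
  Lat: 31 + 17.2556/60 = 31.2875933
  hemisphere S, so the sign is −
  Lon: 106 + 5.9/60 = 106.0983333
  hemisphere W, so the sign is −
Point 4:
  Latitude: 8.624′ = 0.143733°; total 24.1437333
  S → negative
  Lon: 9.808′ = 0.163467°; total 142.1634667
  hemisphere W, so the sign is −
Point 5:
  Latitude: 46.3735′ = 0.772892°; total 12.7728917
  N → positive
  λ: 68 + 16.499/60 = 68.2749833
  hemisphere W, so the sign is −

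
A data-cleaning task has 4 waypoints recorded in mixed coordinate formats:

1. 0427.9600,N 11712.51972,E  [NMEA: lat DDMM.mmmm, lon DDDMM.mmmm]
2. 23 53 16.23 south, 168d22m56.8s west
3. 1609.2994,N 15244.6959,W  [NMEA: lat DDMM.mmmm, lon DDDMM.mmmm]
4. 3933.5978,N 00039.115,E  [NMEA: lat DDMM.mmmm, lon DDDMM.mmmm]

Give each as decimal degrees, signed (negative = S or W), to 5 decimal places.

1. 4.46600, 117.20866
2. -23.88784, -168.38244
3. 16.15499, -152.74493
4. 39.55996, 0.65192

Point 1:
  Latitude: degrees = first 2 digits = 4, minutes = 27.96; 4 + 27.96/60 = 4.466000
  N ⇒ keep positive
  Lon: degrees = first 3 digits = 117, minutes = 12.51972; 117 + 12.51972/60 = 117.208662
  E ⇒ keep positive
Point 2:
  Lat: 23° + 53/60 + 16.23/3600 = 23 + 0.883333 + 0.004508 = 23.887842
  S → negative
  λ: 22′ + 56.8″ = 22.94667′; 168 + 22.94667/60 = 168.382444
  hemisphere W, so the sign is −
Point 3:
  φ: degrees = first 2 digits = 16, minutes = 9.2994; 16 + 9.2994/60 = 16.154990
  N ⇒ keep positive
  λ: degrees = first 3 digits = 152, minutes = 44.6959; 152 + 44.6959/60 = 152.744932
  W ⇒ negate
Point 4:
  φ: degrees = first 2 digits = 39, minutes = 33.5978; 39 + 33.5978/60 = 39.559963
  N ⇒ keep positive
  Longitude: split at 3 digits → 000° and 39.115′; 0 + 39.115/60 = 0.651917
  E ⇒ keep positive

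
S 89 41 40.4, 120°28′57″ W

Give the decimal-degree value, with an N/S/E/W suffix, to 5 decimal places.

89.69456° S, 120.48250° W

φ: 89 + 41/60 + 40.4/3600 = 89.694556
λ: 28′ + 57″ = 28.95000′; 120 + 28.95000/60 = 120.482500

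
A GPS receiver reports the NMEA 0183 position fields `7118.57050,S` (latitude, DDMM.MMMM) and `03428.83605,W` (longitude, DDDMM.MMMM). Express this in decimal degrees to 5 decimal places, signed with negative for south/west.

-71.30951, -34.48060

Lat: degrees = first 2 digits = 71, minutes = 18.5705; 71 + 18.5705/60 = 71.309508
hemisphere S, so the sign is −
Lon: split at 3 digits → 034° and 28.83605′; 34 + 28.83605/60 = 34.480601
W → negative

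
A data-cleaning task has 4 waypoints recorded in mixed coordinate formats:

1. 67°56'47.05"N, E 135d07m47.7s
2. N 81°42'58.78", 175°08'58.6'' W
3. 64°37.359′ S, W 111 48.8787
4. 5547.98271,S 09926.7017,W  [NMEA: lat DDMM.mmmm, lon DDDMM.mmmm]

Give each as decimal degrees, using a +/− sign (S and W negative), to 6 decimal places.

Point 1:
  φ: 67 + 56/60 + 47.05/3600 = 67.9464028
  N → positive
  Longitude: 135 + 7/60 + 47.7/3600 = 135.1299167
  E → positive
Point 2:
  φ: 81° + 42/60 + 58.78/3600 = 81 + 0.700000 + 0.016328 = 81.7163278
  N → positive
  Lon: 175° + 8/60 + 58.6/3600 = 175 + 0.133333 + 0.016278 = 175.1496111
  W ⇒ negate
Point 3:
  Latitude: 37.359′ = 0.622650°; total 64.6226500
  S ⇒ negate
  Longitude: 111 + 48.8787/60 = 111.8146450
  hemisphere W, so the sign is −
Point 4:
  Lat: degrees = first 2 digits = 55, minutes = 47.98271; 55 + 47.98271/60 = 55.7997118
  hemisphere S, so the sign is −
  Lon: split at 3 digits → 099° and 26.7017′; 99 + 26.7017/60 = 99.4450283
  hemisphere W, so the sign is −

1. 67.946403, 135.129917
2. 81.716328, -175.149611
3. -64.622650, -111.814645
4. -55.799712, -99.445028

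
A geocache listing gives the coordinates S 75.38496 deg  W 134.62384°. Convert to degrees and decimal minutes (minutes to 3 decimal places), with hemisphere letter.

75° 23.098′ S, 134° 37.430′ W

φ: fractional part 0.384960 → 23.09760 minutes
Lon: minutes = (134.623840 − 134) × 60 = 37.43040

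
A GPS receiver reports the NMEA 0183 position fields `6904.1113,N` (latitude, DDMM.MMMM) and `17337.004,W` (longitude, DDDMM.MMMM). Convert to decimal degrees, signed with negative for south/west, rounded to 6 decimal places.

69.068522, -173.616733

Lat: split at 2 digits → 69° and 4.1113′; 69 + 4.1113/60 = 69.0685217
N ⇒ keep positive
λ: split at 3 digits → 173° and 37.004′; 173 + 37.004/60 = 173.6167333
W ⇒ negate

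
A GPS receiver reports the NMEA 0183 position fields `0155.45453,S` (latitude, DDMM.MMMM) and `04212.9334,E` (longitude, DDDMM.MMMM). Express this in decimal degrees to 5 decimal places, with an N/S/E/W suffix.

1.92424° S, 42.21556° E

Lat: degrees = first 2 digits = 1, minutes = 55.45453; 1 + 55.45453/60 = 1.924242
Lon: degrees = first 3 digits = 42, minutes = 12.9334; 42 + 12.9334/60 = 42.215557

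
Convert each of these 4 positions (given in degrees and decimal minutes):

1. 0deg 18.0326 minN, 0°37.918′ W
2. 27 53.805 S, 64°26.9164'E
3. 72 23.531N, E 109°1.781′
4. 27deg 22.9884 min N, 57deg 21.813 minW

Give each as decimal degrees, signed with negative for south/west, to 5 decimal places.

Point 1:
  Latitude: 0 + 18.0326/60 = 0.300543
  N ⇒ keep positive
  Longitude: 0 + 37.918/60 = 0.631967
  W ⇒ negate
Point 2:
  Latitude: 27 + 53.805/60 = 27.896750
  S ⇒ negate
  Longitude: 64 + 26.9164/60 = 64.448607
  E ⇒ keep positive
Point 3:
  Latitude: 72 + 23.531/60 = 72.392183
  N ⇒ keep positive
  Longitude: 1.781′ = 0.029683°; total 109.029683
  E → positive
Point 4:
  φ: 22.9884′ = 0.383140°; total 27.383140
  N ⇒ keep positive
  λ: 21.813′ = 0.363550°; total 57.363550
  hemisphere W, so the sign is −

1. 0.30054, -0.63197
2. -27.89675, 64.44861
3. 72.39218, 109.02968
4. 27.38314, -57.36355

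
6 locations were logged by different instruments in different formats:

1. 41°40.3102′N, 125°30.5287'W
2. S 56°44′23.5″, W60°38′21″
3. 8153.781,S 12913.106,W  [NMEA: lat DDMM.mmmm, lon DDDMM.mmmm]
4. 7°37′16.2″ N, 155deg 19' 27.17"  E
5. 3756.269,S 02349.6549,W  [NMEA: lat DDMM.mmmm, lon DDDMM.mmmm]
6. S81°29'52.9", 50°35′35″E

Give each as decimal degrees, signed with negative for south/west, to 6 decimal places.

1. 41.671837, -125.508812
2. -56.739861, -60.639167
3. -81.896350, -129.218433
4. 7.621167, 155.324214
5. -37.937817, -23.827582
6. -81.498028, 50.593056

Point 1:
  Lat: 40.3102′ = 0.671837°; total 41.6718367
  N → positive
  λ: 30.5287′ = 0.508812°; total 125.5088117
  W → negative
Point 2:
  Latitude: 56° + 44/60 + 23.5/3600 = 56 + 0.733333 + 0.006528 = 56.7398611
  hemisphere S, so the sign is −
  λ: 38′ + 21″ = 38.35000′; 60 + 38.35000/60 = 60.6391667
  W ⇒ negate
Point 3:
  Latitude: degrees = first 2 digits = 81, minutes = 53.781; 81 + 53.781/60 = 81.8963500
  hemisphere S, so the sign is −
  λ: split at 3 digits → 129° and 13.106′; 129 + 13.106/60 = 129.2184333
  hemisphere W, so the sign is −
Point 4:
  Latitude: 7 + 37/60 + 16.2/3600 = 7.6211667
  N → positive
  Lon: 19′ + 27.17″ = 19.45283′; 155 + 19.45283/60 = 155.3242139
  E → positive
Point 5:
  φ: split at 2 digits → 37° and 56.269′; 37 + 56.269/60 = 37.9378167
  hemisphere S, so the sign is −
  Longitude: split at 3 digits → 023° and 49.6549′; 23 + 49.6549/60 = 23.8275817
  W → negative
Point 6:
  φ: 29′ + 52.9″ = 29.88167′; 81 + 29.88167/60 = 81.4980278
  S ⇒ negate
  λ: 35′ + 35″ = 35.58333′; 50 + 35.58333/60 = 50.5930556
  E → positive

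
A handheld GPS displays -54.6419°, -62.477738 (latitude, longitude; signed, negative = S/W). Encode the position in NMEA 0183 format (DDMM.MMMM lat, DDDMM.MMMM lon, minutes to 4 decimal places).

5438.5140,S / 06228.6643,W

Latitude is negative → S; |value| = 54.641900
Lat: 54° + 0.641900 × 60 = 54° 38.514000′
Longitude is negative → W; |value| = 62.477738
Lon: minutes = (62.477738 − 62) × 60 = 28.664280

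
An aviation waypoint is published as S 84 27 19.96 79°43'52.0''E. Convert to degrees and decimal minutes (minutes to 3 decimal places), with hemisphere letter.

84° 27.333′ S, 79° 43.867′ E

φ: 27 + 19.96/60 = 27.33267′
Lon: seconds/60 = 0.86667; minutes = 43 + 0.86667 = 43.86667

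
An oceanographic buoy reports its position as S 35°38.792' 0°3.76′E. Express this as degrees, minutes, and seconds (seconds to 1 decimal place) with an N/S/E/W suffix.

35°38′47.5″ S, 0°03′45.6″ E

Lat: fractional minutes 0.79200 × 60 = 47.520″
λ: fractional minutes 0.76000 × 60 = 45.600″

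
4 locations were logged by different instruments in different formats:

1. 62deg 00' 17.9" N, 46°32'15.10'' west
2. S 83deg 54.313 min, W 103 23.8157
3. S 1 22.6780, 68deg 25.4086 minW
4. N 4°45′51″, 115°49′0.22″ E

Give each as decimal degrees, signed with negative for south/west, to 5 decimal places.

Point 1:
  Latitude: 0′ + 17.9″ = 0.29833′; 62 + 0.29833/60 = 62.004972
  N ⇒ keep positive
  Longitude: 46° + 32/60 + 15.1/3600 = 46 + 0.533333 + 0.004194 = 46.537528
  hemisphere W, so the sign is −
Point 2:
  Latitude: 54.313′ = 0.905217°; total 83.905217
  S → negative
  λ: 23.8157′ = 0.396928°; total 103.396928
  hemisphere W, so the sign is −
Point 3:
  Lat: 22.678′ = 0.377967°; total 1.377967
  S ⇒ negate
  Lon: 25.4086′ = 0.423477°; total 68.423477
  W → negative
Point 4:
  φ: 4° + 45/60 + 51/3600 = 4 + 0.750000 + 0.014167 = 4.764167
  N → positive
  Lon: 49′ + 0.22″ = 49.00367′; 115 + 49.00367/60 = 115.816728
  E → positive

1. 62.00497, -46.53753
2. -83.90522, -103.39693
3. -1.37797, -68.42348
4. 4.76417, 115.81673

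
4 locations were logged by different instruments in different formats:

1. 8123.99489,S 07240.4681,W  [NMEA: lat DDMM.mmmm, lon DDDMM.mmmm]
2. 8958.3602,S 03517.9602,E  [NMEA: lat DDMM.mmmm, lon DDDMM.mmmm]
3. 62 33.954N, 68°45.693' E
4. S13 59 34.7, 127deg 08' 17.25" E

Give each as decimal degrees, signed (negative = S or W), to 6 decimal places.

1. -81.399915, -72.674468
2. -89.972670, 35.299337
3. 62.565900, 68.761550
4. -13.992972, 127.138125

Point 1:
  Lat: split at 2 digits → 81° and 23.99489′; 81 + 23.99489/60 = 81.3999148
  S → negative
  Lon: degrees = first 3 digits = 72, minutes = 40.4681; 72 + 40.4681/60 = 72.6744683
  W → negative
Point 2:
  φ: degrees = first 2 digits = 89, minutes = 58.3602; 89 + 58.3602/60 = 89.9726700
  hemisphere S, so the sign is −
  Longitude: degrees = first 3 digits = 35, minutes = 17.9602; 35 + 17.9602/60 = 35.2993367
  E ⇒ keep positive
Point 3:
  φ: 62 + 33.954/60 = 62.5659000
  N → positive
  λ: 45.693′ = 0.761550°; total 68.7615500
  E → positive
Point 4:
  φ: 59′ + 34.7″ = 59.57833′; 13 + 59.57833/60 = 13.9929722
  hemisphere S, so the sign is −
  Longitude: 8′ + 17.25″ = 8.28750′; 127 + 8.28750/60 = 127.1381250
  E ⇒ keep positive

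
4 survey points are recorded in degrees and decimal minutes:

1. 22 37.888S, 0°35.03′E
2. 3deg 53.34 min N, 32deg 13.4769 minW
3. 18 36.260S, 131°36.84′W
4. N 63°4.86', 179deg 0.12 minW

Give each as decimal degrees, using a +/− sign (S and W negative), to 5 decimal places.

1. -22.63147, 0.58383
2. 3.88900, -32.22462
3. -18.60433, -131.61400
4. 63.08100, -179.00200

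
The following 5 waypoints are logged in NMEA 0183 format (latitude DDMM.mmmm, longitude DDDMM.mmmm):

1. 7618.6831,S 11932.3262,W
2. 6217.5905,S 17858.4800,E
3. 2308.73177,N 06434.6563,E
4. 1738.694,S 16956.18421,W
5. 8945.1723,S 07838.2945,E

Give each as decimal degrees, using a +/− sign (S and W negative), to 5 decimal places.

1. -76.31139, -119.53877
2. -62.29318, 178.97467
3. 23.14553, 64.57761
4. -17.64490, -169.93640
5. -89.75287, 78.63824

Point 1:
  φ: split at 2 digits → 76° and 18.6831′; 76 + 18.6831/60 = 76.311385
  hemisphere S, so the sign is −
  Longitude: degrees = first 3 digits = 119, minutes = 32.3262; 119 + 32.3262/60 = 119.538770
  W ⇒ negate
Point 2:
  Latitude: split at 2 digits → 62° and 17.5905′; 62 + 17.5905/60 = 62.293175
  S ⇒ negate
  Lon: split at 3 digits → 178° and 58.48′; 178 + 58.48/60 = 178.974667
  E → positive
Point 3:
  Latitude: split at 2 digits → 23° and 8.73177′; 23 + 8.73177/60 = 23.145530
  N ⇒ keep positive
  Lon: split at 3 digits → 064° and 34.6563′; 64 + 34.6563/60 = 64.577605
  E ⇒ keep positive
Point 4:
  φ: degrees = first 2 digits = 17, minutes = 38.694; 17 + 38.694/60 = 17.644900
  S ⇒ negate
  λ: degrees = first 3 digits = 169, minutes = 56.18421; 169 + 56.18421/60 = 169.936404
  W ⇒ negate
Point 5:
  Lat: degrees = first 2 digits = 89, minutes = 45.1723; 89 + 45.1723/60 = 89.752872
  S → negative
  Lon: degrees = first 3 digits = 78, minutes = 38.2945; 78 + 38.2945/60 = 78.638242
  E ⇒ keep positive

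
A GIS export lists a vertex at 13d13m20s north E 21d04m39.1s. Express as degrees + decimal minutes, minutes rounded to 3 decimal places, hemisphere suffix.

13° 13.333′ N, 21° 4.652′ E

Lat: 13 + 20/60 = 13.33333′
λ: seconds/60 = 0.65167; minutes = 4 + 0.65167 = 4.65167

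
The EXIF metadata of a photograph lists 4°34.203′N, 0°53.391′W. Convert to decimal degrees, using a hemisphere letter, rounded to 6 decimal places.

4.570050° N, 0.889850° W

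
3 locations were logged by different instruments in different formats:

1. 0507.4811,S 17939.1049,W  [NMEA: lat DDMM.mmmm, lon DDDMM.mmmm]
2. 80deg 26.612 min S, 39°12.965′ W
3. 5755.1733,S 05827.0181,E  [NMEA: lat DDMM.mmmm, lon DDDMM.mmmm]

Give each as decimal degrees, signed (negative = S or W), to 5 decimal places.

Point 1:
  Latitude: degrees = first 2 digits = 5, minutes = 7.4811; 5 + 7.4811/60 = 5.124685
  S → negative
  Lon: degrees = first 3 digits = 179, minutes = 39.1049; 179 + 39.1049/60 = 179.651748
  W → negative
Point 2:
  φ: 26.612′ = 0.443533°; total 80.443533
  hemisphere S, so the sign is −
  Longitude: 12.965′ = 0.216083°; total 39.216083
  hemisphere W, so the sign is −
Point 3:
  φ: split at 2 digits → 57° and 55.1733′; 57 + 55.1733/60 = 57.919555
  hemisphere S, so the sign is −
  Longitude: degrees = first 3 digits = 58, minutes = 27.0181; 58 + 27.0181/60 = 58.450302
  E ⇒ keep positive

1. -5.12469, -179.65175
2. -80.44353, -39.21608
3. -57.91956, 58.45030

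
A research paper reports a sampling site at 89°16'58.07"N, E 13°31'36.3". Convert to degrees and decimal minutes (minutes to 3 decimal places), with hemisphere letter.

Lat: 16 + 58.07/60 = 16.96783′
Lon: 31 + 36.3/60 = 31.60500′

89° 16.968′ N, 13° 31.605′ E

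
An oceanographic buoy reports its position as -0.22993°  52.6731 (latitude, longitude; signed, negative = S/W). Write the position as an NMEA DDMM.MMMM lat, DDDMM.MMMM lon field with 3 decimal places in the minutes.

0013.796,S / 05240.386,E

Latitude is negative → S; |value| = 0.229930
Lat: minutes = (0.229930 − 0) × 60 = 13.79580
λ: fractional part 0.673100 → 40.38600 minutes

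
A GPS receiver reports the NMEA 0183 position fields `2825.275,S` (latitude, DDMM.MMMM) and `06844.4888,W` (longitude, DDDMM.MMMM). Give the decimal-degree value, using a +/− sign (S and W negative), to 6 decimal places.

-28.421250, -68.741480

φ: degrees = first 2 digits = 28, minutes = 25.275; 28 + 25.275/60 = 28.4212500
hemisphere S, so the sign is −
Lon: degrees = first 3 digits = 68, minutes = 44.4888; 68 + 44.4888/60 = 68.7414800
hemisphere W, so the sign is −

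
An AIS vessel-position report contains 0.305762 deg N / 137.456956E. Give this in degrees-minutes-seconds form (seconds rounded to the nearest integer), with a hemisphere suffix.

φ: whole degrees 0; 18.34572′ → 18′ and 20.74″
λ: 0.456956 × 60 = 27.41736′ → 27′, remainder × 60 = 25.04″

0°18′21″ N, 137°27′25″ E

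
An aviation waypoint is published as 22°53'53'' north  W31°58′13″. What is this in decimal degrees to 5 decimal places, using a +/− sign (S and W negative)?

Lat: 22 + 53/60 + 53/3600 = 22.898056
N ⇒ keep positive
Longitude: 31° + 58/60 + 13/3600 = 31 + 0.966667 + 0.003611 = 31.970278
hemisphere W, so the sign is −

22.89806, -31.97028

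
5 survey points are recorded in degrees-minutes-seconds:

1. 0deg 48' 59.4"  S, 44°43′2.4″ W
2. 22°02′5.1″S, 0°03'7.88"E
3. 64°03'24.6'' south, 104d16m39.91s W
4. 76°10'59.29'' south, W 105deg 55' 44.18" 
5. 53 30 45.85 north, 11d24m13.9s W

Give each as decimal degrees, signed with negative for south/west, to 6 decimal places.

1. -0.816500, -44.717333
2. -22.034750, 0.052189
3. -64.056833, -104.277753
4. -76.183136, -105.928939
5. 53.512736, -11.403861

Point 1:
  Lat: 0 + 48/60 + 59.4/3600 = 0.8165000
  S ⇒ negate
  λ: 43′ + 2.4″ = 43.04000′; 44 + 43.04000/60 = 44.7173333
  W ⇒ negate
Point 2:
  Lat: 22° + 2/60 + 5.1/3600 = 22 + 0.033333 + 0.001417 = 22.0347500
  S ⇒ negate
  Lon: 3′ + 7.88″ = 3.13133′; 0 + 3.13133/60 = 0.0521889
  E → positive
Point 3:
  φ: 3′ + 24.6″ = 3.41000′; 64 + 3.41000/60 = 64.0568333
  S ⇒ negate
  λ: 104 + 16/60 + 39.91/3600 = 104.2777528
  hemisphere W, so the sign is −
Point 4:
  Lat: 76 + 10/60 + 59.29/3600 = 76.1831361
  S → negative
  Lon: 105° + 55/60 + 44.18/3600 = 105 + 0.916667 + 0.012272 = 105.9289389
  hemisphere W, so the sign is −
Point 5:
  Latitude: 53 + 30/60 + 45.85/3600 = 53.5127361
  N → positive
  Lon: 11° + 24/60 + 13.9/3600 = 11 + 0.400000 + 0.003861 = 11.4038611
  W ⇒ negate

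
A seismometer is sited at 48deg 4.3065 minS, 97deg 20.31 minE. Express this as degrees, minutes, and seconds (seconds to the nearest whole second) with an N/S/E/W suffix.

48°04′18″ S, 97°20′19″ E

Lat: fractional minutes 0.30650 × 60 = 18.39″
Lon: fractional minutes 0.31000 × 60 = 18.60″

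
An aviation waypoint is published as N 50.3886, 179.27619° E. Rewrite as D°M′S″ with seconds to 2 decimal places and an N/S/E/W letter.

Lat: 0.388600 × 60 = 23.31600′ → 23′, remainder × 60 = 18.9600″
Lon: 0.276190 × 60 = 16.57140′ → 16′, remainder × 60 = 34.2840″

50°23′18.96″ N, 179°16′34.28″ E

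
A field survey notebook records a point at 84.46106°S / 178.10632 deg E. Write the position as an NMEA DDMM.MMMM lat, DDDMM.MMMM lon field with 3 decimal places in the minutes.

Latitude: 84° + 0.461060 × 60 = 84° 27.66360′
λ: minutes = (178.106320 − 178) × 60 = 6.37920

8427.664,S / 17806.379,E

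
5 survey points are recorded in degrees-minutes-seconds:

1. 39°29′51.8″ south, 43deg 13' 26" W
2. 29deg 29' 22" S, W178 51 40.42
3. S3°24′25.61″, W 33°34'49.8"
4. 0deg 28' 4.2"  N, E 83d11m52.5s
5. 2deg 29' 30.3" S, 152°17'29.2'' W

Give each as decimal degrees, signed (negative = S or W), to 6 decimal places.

Point 1:
  φ: 39° + 29/60 + 51.8/3600 = 39 + 0.483333 + 0.014389 = 39.4977222
  hemisphere S, so the sign is −
  Longitude: 13′ + 26″ = 13.43333′; 43 + 13.43333/60 = 43.2238889
  W ⇒ negate
Point 2:
  Latitude: 29 + 29/60 + 22/3600 = 29.4894444
  S ⇒ negate
  Longitude: 178° + 51/60 + 40.42/3600 = 178 + 0.850000 + 0.011228 = 178.8612278
  W → negative
Point 3:
  Latitude: 24′ + 25.61″ = 24.42683′; 3 + 24.42683/60 = 3.4071139
  hemisphere S, so the sign is −
  Longitude: 34′ + 49.8″ = 34.83000′; 33 + 34.83000/60 = 33.5805000
  W → negative
Point 4:
  φ: 28′ + 4.2″ = 28.07000′; 0 + 28.07000/60 = 0.4678333
  N ⇒ keep positive
  Longitude: 11′ + 52.5″ = 11.87500′; 83 + 11.87500/60 = 83.1979167
  E → positive
Point 5:
  Latitude: 2° + 29/60 + 30.3/3600 = 2 + 0.483333 + 0.008417 = 2.4917500
  S ⇒ negate
  Longitude: 152° + 17/60 + 29.2/3600 = 152 + 0.283333 + 0.008111 = 152.2914444
  W ⇒ negate

1. -39.497722, -43.223889
2. -29.489444, -178.861228
3. -3.407114, -33.580500
4. 0.467833, 83.197917
5. -2.491750, -152.291444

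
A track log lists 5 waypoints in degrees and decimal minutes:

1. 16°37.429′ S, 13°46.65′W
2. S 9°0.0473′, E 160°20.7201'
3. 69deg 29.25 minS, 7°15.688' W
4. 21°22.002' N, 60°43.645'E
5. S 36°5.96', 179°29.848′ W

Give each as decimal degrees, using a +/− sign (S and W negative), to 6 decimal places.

Point 1:
  Latitude: 16 + 37.429/60 = 16.6238167
  hemisphere S, so the sign is −
  λ: 46.65′ = 0.777500°; total 13.7775000
  hemisphere W, so the sign is −
Point 2:
  Latitude: 0.0473′ = 0.000788°; total 9.0007883
  hemisphere S, so the sign is −
  Lon: 160 + 20.7201/60 = 160.3453350
  E ⇒ keep positive
Point 3:
  φ: 29.25′ = 0.487500°; total 69.4875000
  S ⇒ negate
  λ: 15.688′ = 0.261467°; total 7.2614667
  hemisphere W, so the sign is −
Point 4:
  Lat: 22.002′ = 0.366700°; total 21.3667000
  N → positive
  Longitude: 43.645′ = 0.727417°; total 60.7274167
  E ⇒ keep positive
Point 5:
  Latitude: 5.96′ = 0.099333°; total 36.0993333
  S ⇒ negate
  λ: 179 + 29.848/60 = 179.4974667
  W → negative

1. -16.623817, -13.777500
2. -9.000788, 160.345335
3. -69.487500, -7.261467
4. 21.366700, 60.727417
5. -36.099333, -179.497467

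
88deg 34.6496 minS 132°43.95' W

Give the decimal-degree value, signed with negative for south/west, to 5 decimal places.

-88.57749, -132.73250

Latitude: 34.6496′ = 0.577493°; total 88.577493
S → negative
λ: 43.95′ = 0.732500°; total 132.732500
W ⇒ negate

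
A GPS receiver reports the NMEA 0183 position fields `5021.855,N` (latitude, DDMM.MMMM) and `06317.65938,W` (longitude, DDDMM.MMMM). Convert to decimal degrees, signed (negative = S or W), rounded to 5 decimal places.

50.36425, -63.29432

Lat: degrees = first 2 digits = 50, minutes = 21.855; 50 + 21.855/60 = 50.364250
N → positive
λ: degrees = first 3 digits = 63, minutes = 17.65938; 63 + 17.65938/60 = 63.294323
W ⇒ negate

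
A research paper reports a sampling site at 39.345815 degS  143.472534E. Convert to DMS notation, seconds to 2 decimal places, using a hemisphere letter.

φ: 0.345815° → 20.74890′; 0.74890 × 60 = 44.9340″
Longitude: 0.472534° → 28.35204′; 0.35204 × 60 = 21.1224″

39°20′44.93″ S, 143°28′21.12″ E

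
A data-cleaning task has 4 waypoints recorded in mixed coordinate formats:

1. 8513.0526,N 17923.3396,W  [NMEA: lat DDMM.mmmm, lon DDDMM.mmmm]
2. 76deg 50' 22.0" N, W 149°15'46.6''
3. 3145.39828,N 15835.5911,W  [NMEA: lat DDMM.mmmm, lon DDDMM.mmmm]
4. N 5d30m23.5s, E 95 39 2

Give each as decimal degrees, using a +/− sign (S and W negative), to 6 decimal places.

Point 1:
  Latitude: split at 2 digits → 85° and 13.0526′; 85 + 13.0526/60 = 85.2175433
  N ⇒ keep positive
  Lon: degrees = first 3 digits = 179, minutes = 23.3396; 179 + 23.3396/60 = 179.3889933
  W ⇒ negate
Point 2:
  Lat: 76° + 50/60 + 22/3600 = 76 + 0.833333 + 0.006111 = 76.8394444
  N ⇒ keep positive
  λ: 15′ + 46.6″ = 15.77667′; 149 + 15.77667/60 = 149.2629444
  W ⇒ negate
Point 3:
  φ: split at 2 digits → 31° and 45.39828′; 31 + 45.39828/60 = 31.7566380
  N → positive
  λ: split at 3 digits → 158° and 35.5911′; 158 + 35.5911/60 = 158.5931850
  hemisphere W, so the sign is −
Point 4:
  Latitude: 5° + 30/60 + 23.5/3600 = 5 + 0.500000 + 0.006528 = 5.5065278
  N ⇒ keep positive
  λ: 95 + 39/60 + 2/3600 = 95.6505556
  E → positive

1. 85.217543, -179.388993
2. 76.839444, -149.262944
3. 31.756638, -158.593185
4. 5.506528, 95.650556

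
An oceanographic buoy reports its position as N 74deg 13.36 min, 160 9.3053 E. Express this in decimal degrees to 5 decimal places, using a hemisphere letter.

74.22267° N, 160.15509° E

Lat: 13.36′ = 0.222667°; total 74.222667
λ: 160 + 9.3053/60 = 160.155088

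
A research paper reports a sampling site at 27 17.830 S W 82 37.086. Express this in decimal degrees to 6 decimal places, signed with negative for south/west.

-27.297167, -82.618100

φ: 17.83′ = 0.297167°; total 27.2971667
S ⇒ negate
λ: 37.086′ = 0.618100°; total 82.6181000
hemisphere W, so the sign is −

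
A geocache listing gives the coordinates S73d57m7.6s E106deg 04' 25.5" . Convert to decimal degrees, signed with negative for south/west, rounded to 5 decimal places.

-73.95211, 106.07375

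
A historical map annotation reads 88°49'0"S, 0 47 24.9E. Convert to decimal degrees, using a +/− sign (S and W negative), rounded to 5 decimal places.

-88.81667, 0.79025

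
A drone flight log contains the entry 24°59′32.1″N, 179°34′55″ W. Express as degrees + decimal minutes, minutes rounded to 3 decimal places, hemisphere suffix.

24° 59.535′ N, 179° 34.917′ W

φ: 59 + 32.1/60 = 59.53500′
Longitude: seconds/60 = 0.91667; minutes = 34 + 0.91667 = 34.91667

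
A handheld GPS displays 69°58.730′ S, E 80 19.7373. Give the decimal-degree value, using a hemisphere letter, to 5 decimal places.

Lat: 69 + 58.73/60 = 69.978833
Lon: 80 + 19.7373/60 = 80.328955

69.97883° S, 80.32896° E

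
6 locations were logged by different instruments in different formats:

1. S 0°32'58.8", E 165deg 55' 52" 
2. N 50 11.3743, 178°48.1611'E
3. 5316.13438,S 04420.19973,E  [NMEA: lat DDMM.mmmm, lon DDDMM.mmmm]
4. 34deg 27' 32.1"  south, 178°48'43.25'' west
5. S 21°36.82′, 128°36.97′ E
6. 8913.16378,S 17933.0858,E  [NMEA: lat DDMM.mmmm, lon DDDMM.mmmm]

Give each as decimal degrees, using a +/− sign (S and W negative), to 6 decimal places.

Point 1:
  Lat: 0° + 32/60 + 58.8/3600 = 0 + 0.533333 + 0.016333 = 0.5496667
  S ⇒ negate
  λ: 165 + 55/60 + 52/3600 = 165.9311111
  E ⇒ keep positive
Point 2:
  φ: 50 + 11.3743/60 = 50.1895717
  N → positive
  Longitude: 178 + 48.1611/60 = 178.8026850
  E → positive
Point 3:
  φ: split at 2 digits → 53° and 16.13438′; 53 + 16.13438/60 = 53.2689063
  hemisphere S, so the sign is −
  λ: split at 3 digits → 044° and 20.19973′; 44 + 20.19973/60 = 44.3366622
  E → positive
Point 4:
  φ: 34 + 27/60 + 32.1/3600 = 34.4589167
  hemisphere S, so the sign is −
  Lon: 48′ + 43.25″ = 48.72083′; 178 + 48.72083/60 = 178.8120139
  W ⇒ negate
Point 5:
  Latitude: 21 + 36.82/60 = 21.6136667
  hemisphere S, so the sign is −
  Longitude: 128 + 36.97/60 = 128.6161667
  E → positive
Point 6:
  φ: split at 2 digits → 89° and 13.16378′; 89 + 13.16378/60 = 89.2193963
  hemisphere S, so the sign is −
  Longitude: degrees = first 3 digits = 179, minutes = 33.0858; 179 + 33.0858/60 = 179.5514300
  E → positive

1. -0.549667, 165.931111
2. 50.189572, 178.802685
3. -53.268906, 44.336662
4. -34.458917, -178.812014
5. -21.613667, 128.616167
6. -89.219396, 179.551430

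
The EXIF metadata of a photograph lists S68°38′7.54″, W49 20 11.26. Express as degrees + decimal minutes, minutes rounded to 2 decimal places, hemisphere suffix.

68° 38.13′ S, 49° 20.19′ W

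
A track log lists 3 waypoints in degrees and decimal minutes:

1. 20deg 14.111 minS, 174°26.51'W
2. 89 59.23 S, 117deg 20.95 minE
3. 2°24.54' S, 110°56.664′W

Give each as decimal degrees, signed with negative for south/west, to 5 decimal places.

1. -20.23518, -174.44183
2. -89.98717, 117.34917
3. -2.40900, -110.94440

Point 1:
  φ: 14.111′ = 0.235183°; total 20.235183
  S → negative
  λ: 174 + 26.51/60 = 174.441833
  hemisphere W, so the sign is −
Point 2:
  φ: 89 + 59.23/60 = 89.987167
  hemisphere S, so the sign is −
  Lon: 117 + 20.95/60 = 117.349167
  E ⇒ keep positive
Point 3:
  Lat: 2 + 24.54/60 = 2.409000
  hemisphere S, so the sign is −
  Lon: 110 + 56.664/60 = 110.944400
  hemisphere W, so the sign is −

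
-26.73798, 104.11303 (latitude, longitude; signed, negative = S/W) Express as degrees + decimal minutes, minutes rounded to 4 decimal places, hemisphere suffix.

26° 44.2788′ S, 104° 6.7818′ E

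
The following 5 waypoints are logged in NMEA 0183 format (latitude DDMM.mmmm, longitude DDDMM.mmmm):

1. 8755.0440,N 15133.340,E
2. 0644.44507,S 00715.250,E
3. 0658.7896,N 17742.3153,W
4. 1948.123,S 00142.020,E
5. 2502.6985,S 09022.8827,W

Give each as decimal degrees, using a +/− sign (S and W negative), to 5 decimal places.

Point 1:
  Latitude: split at 2 digits → 87° and 55.044′; 87 + 55.044/60 = 87.917400
  N ⇒ keep positive
  Longitude: split at 3 digits → 151° and 33.34′; 151 + 33.34/60 = 151.555667
  E ⇒ keep positive
Point 2:
  φ: split at 2 digits → 06° and 44.44507′; 6 + 44.44507/60 = 6.740751
  hemisphere S, so the sign is −
  Lon: degrees = first 3 digits = 7, minutes = 15.25; 7 + 15.25/60 = 7.254167
  E ⇒ keep positive
Point 3:
  Latitude: split at 2 digits → 06° and 58.7896′; 6 + 58.7896/60 = 6.979827
  N ⇒ keep positive
  Lon: split at 3 digits → 177° and 42.3153′; 177 + 42.3153/60 = 177.705255
  W ⇒ negate
Point 4:
  Lat: degrees = first 2 digits = 19, minutes = 48.123; 19 + 48.123/60 = 19.802050
  hemisphere S, so the sign is −
  λ: degrees = first 3 digits = 1, minutes = 42.02; 1 + 42.02/60 = 1.700333
  E ⇒ keep positive
Point 5:
  φ: degrees = first 2 digits = 25, minutes = 2.6985; 25 + 2.6985/60 = 25.044975
  S ⇒ negate
  λ: degrees = first 3 digits = 90, minutes = 22.8827; 90 + 22.8827/60 = 90.381378
  hemisphere W, so the sign is −

1. 87.91740, 151.55567
2. -6.74075, 7.25417
3. 6.97983, -177.70526
4. -19.80205, 1.70033
5. -25.04498, -90.38138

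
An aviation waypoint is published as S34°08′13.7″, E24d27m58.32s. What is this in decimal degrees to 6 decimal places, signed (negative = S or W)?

-34.137139, 24.466200

φ: 34 + 8/60 + 13.7/3600 = 34.1371389
hemisphere S, so the sign is −
Longitude: 27′ + 58.32″ = 27.97200′; 24 + 27.97200/60 = 24.4662000
E ⇒ keep positive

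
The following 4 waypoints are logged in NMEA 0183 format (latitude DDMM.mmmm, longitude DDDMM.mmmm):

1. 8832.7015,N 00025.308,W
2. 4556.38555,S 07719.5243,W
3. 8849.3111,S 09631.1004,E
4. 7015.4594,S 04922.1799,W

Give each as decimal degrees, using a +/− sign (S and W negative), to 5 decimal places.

Point 1:
  Latitude: degrees = first 2 digits = 88, minutes = 32.7015; 88 + 32.7015/60 = 88.545025
  N ⇒ keep positive
  λ: split at 3 digits → 000° and 25.308′; 0 + 25.308/60 = 0.421800
  W ⇒ negate
Point 2:
  Latitude: split at 2 digits → 45° and 56.38555′; 45 + 56.38555/60 = 45.939759
  S → negative
  Longitude: split at 3 digits → 077° and 19.5243′; 77 + 19.5243/60 = 77.325405
  hemisphere W, so the sign is −
Point 3:
  φ: degrees = first 2 digits = 88, minutes = 49.3111; 88 + 49.3111/60 = 88.821852
  hemisphere S, so the sign is −
  Longitude: split at 3 digits → 096° and 31.1004′; 96 + 31.1004/60 = 96.518340
  E → positive
Point 4:
  φ: split at 2 digits → 70° and 15.4594′; 70 + 15.4594/60 = 70.257657
  S ⇒ negate
  Lon: split at 3 digits → 049° and 22.1799′; 49 + 22.1799/60 = 49.369665
  hemisphere W, so the sign is −

1. 88.54503, -0.42180
2. -45.93976, -77.32541
3. -88.82185, 96.51834
4. -70.25766, -49.36967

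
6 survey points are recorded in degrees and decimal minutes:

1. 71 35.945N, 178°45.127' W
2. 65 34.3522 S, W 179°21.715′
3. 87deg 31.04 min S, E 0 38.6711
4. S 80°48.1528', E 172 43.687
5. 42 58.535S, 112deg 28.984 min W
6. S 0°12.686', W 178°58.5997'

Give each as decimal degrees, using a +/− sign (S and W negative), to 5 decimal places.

1. 71.59908, -178.75212
2. -65.57254, -179.36192
3. -87.51733, 0.64452
4. -80.80255, 172.72812
5. -42.97558, -112.48307
6. -0.21143, -178.97666

Point 1:
  φ: 71 + 35.945/60 = 71.599083
  N → positive
  Longitude: 178 + 45.127/60 = 178.752117
  W ⇒ negate
Point 2:
  Latitude: 34.3522′ = 0.572537°; total 65.572537
  S ⇒ negate
  Longitude: 179 + 21.715/60 = 179.361917
  hemisphere W, so the sign is −
Point 3:
  Lat: 31.04′ = 0.517333°; total 87.517333
  S ⇒ negate
  λ: 38.6711′ = 0.644518°; total 0.644518
  E → positive
Point 4:
  Lat: 80 + 48.1528/60 = 80.802547
  hemisphere S, so the sign is −
  λ: 43.687′ = 0.728117°; total 172.728117
  E → positive
Point 5:
  Latitude: 42 + 58.535/60 = 42.975583
  hemisphere S, so the sign is −
  Lon: 112 + 28.984/60 = 112.483067
  W → negative
Point 6:
  Lat: 12.686′ = 0.211433°; total 0.211433
  S → negative
  Lon: 178 + 58.5997/60 = 178.976662
  hemisphere W, so the sign is −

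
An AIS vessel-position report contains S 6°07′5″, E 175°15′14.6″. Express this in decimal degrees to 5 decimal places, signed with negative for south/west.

Latitude: 7′ + 5″ = 7.08333′; 6 + 7.08333/60 = 6.118056
S → negative
Lon: 15′ + 14.6″ = 15.24333′; 175 + 15.24333/60 = 175.254056
E → positive

-6.11806, 175.25406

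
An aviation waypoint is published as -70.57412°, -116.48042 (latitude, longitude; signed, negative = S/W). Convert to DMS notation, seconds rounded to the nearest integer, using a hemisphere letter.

70°34′27″ S, 116°28′50″ W

Latitude is negative → S; |value| = 70.574120
Latitude: 0.574120° → 34.44720′; 0.44720 × 60 = 26.83″
Longitude is negative → W; |value| = 116.480420
Longitude: 0.480420 × 60 = 28.82520′ → 28′, remainder × 60 = 49.51″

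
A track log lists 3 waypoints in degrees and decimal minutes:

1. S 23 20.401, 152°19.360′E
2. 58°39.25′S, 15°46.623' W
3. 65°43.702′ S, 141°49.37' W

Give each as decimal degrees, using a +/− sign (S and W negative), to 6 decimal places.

Point 1:
  Lat: 23 + 20.401/60 = 23.3400167
  S → negative
  Lon: 152 + 19.36/60 = 152.3226667
  E ⇒ keep positive
Point 2:
  Latitude: 39.25′ = 0.654167°; total 58.6541667
  hemisphere S, so the sign is −
  Lon: 46.623′ = 0.777050°; total 15.7770500
  W ⇒ negate
Point 3:
  Lat: 43.702′ = 0.728367°; total 65.7283667
  S ⇒ negate
  Longitude: 49.37′ = 0.822833°; total 141.8228333
  W → negative

1. -23.340017, 152.322667
2. -58.654167, -15.777050
3. -65.728367, -141.822833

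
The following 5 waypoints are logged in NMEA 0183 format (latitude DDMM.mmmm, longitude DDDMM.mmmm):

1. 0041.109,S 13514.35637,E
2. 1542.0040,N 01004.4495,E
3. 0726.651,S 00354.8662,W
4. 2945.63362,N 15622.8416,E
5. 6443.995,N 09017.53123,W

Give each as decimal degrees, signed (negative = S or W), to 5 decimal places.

1. -0.68515, 135.23927
2. 15.70007, 10.07416
3. -7.44418, -3.91444
4. 29.76056, 156.38069
5. 64.73325, -90.29219

Point 1:
  Latitude: degrees = first 2 digits = 0, minutes = 41.109; 0 + 41.109/60 = 0.685150
  hemisphere S, so the sign is −
  Longitude: degrees = first 3 digits = 135, minutes = 14.35637; 135 + 14.35637/60 = 135.239273
  E ⇒ keep positive
Point 2:
  Lat: degrees = first 2 digits = 15, minutes = 42.004; 15 + 42.004/60 = 15.700067
  N ⇒ keep positive
  λ: split at 3 digits → 010° and 4.4495′; 10 + 4.4495/60 = 10.074158
  E → positive
Point 3:
  Latitude: degrees = first 2 digits = 7, minutes = 26.651; 7 + 26.651/60 = 7.444183
  S ⇒ negate
  Lon: split at 3 digits → 003° and 54.8662′; 3 + 54.8662/60 = 3.914437
  hemisphere W, so the sign is −
Point 4:
  Latitude: degrees = first 2 digits = 29, minutes = 45.63362; 29 + 45.63362/60 = 29.760560
  N ⇒ keep positive
  Lon: split at 3 digits → 156° and 22.8416′; 156 + 22.8416/60 = 156.380693
  E ⇒ keep positive
Point 5:
  Lat: split at 2 digits → 64° and 43.995′; 64 + 43.995/60 = 64.733250
  N → positive
  Lon: split at 3 digits → 090° and 17.53123′; 90 + 17.53123/60 = 90.292187
  W ⇒ negate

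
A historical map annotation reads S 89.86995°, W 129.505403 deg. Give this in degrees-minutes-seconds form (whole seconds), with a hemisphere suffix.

φ: 0.869950 × 60 = 52.19700′ → 52′, remainder × 60 = 11.82″
Longitude: 0.505403° → 30.32418′; 0.32418 × 60 = 19.45″

89°52′12″ S, 129°30′19″ W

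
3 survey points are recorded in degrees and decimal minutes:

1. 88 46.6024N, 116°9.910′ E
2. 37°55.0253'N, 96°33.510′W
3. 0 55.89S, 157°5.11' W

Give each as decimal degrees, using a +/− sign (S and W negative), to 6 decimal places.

Point 1:
  Latitude: 88 + 46.6024/60 = 88.7767067
  N ⇒ keep positive
  Lon: 116 + 9.91/60 = 116.1651667
  E ⇒ keep positive
Point 2:
  φ: 55.0253′ = 0.917088°; total 37.9170883
  N → positive
  Longitude: 33.51′ = 0.558500°; total 96.5585000
  W ⇒ negate
Point 3:
  φ: 55.89′ = 0.931500°; total 0.9315000
  hemisphere S, so the sign is −
  Longitude: 157 + 5.11/60 = 157.0851667
  W → negative

1. 88.776707, 116.165167
2. 37.917088, -96.558500
3. -0.931500, -157.085167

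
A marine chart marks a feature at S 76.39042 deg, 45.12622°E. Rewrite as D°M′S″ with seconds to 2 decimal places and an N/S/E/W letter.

76°23′25.51″ S, 45°07′34.39″ E

Lat: whole degrees 76; 23.42520′ → 23′ and 25.5120″
λ: 0.126220° → 7.57320′; 0.57320 × 60 = 34.3920″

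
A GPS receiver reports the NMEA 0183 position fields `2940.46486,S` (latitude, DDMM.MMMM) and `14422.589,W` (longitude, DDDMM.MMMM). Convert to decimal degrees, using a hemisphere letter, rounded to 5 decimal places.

29.67441° S, 144.37648° W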